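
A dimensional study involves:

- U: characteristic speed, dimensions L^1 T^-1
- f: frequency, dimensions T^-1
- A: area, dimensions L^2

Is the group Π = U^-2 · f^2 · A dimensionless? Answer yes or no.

yes

Sum the exponent of each base dimension across the product:
  M: −2·[U]_M + 2·[f]_M + [A]_M = −2·(0) + 2·(0) + (0) = 0
  L: −2·[U]_L + 2·[f]_L + [A]_L = −2·(1) + 2·(0) + (2) = 0
  T: −2·[U]_T + 2·[f]_T + [A]_T = −2·(-1) + 2·(-1) + (0) = 0
All base exponents vanish — dimensionless.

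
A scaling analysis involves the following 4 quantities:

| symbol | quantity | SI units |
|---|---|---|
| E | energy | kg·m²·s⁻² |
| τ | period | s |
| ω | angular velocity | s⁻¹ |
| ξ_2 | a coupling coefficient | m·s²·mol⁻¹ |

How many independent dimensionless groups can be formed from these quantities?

There are 4 variables and 4 base dimensions (M, L, T, N).
The dimension matrix has rank 3 (less than 4: the dimension vectors are linearly dependent).
Independent dimensionless groups: 4 − 3 = 1.

1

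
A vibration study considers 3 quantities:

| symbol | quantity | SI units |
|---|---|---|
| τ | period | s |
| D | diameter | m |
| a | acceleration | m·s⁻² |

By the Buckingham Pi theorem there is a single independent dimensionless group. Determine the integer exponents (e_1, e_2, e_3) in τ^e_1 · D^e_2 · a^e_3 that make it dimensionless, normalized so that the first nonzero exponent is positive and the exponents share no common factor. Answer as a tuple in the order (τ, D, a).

L: e_1·(0) + e_2·(1) + e_3·(1) = 0
T: e_1·(1) + e_2·(0) + e_3·(-2) = 0
Solving this homogeneous linear system for the smallest-integer solution (first nonzero entry positive) gives (2, -1, 1).

(2, -1, 1)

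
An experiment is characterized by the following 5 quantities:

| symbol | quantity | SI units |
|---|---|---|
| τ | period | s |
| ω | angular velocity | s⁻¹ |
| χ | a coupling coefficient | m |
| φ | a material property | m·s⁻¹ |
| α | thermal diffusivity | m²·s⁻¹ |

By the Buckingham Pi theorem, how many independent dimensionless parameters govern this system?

3

There are 5 variables and 2 base dimensions (L, T).
The dimension matrix has rank 2.
Independent dimensionless groups: 5 − 2 = 3.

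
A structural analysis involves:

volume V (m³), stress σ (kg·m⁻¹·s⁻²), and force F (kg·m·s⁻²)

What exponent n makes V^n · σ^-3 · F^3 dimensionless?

Balance the L exponent: (3)·n from V, plus −3·(-1) + 3·(1) = 6 from the rest, must sum to zero.
3n + 6 = 0, so n = -2.

-2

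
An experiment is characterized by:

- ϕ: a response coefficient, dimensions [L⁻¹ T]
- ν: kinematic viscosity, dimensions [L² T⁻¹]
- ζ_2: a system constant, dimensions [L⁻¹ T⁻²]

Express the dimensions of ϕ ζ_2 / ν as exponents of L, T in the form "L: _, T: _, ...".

L: -4, T: 0

Collect each base-dimension exponent across the product:
  L: (-1) − (2) + (-1) = -4
  T: (1) − (-1) + (-2) = 0
So the dimensions are [L⁻⁴].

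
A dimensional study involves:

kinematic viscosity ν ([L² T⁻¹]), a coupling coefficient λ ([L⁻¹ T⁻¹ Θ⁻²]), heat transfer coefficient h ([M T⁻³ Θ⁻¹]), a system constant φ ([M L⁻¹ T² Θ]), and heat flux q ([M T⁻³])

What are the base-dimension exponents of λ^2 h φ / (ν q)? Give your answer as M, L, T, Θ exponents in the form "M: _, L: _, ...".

Collect each base-dimension exponent across the product:
  M: −(0) + 2·(0) + (1) + (1) − (1) = 1
  L: −(2) + 2·(-1) + (0) + (-1) − (0) = -5
  T: −(-1) + 2·(-1) + (-3) + (2) − (-3) = 1
  Θ: −(0) + 2·(-2) + (-1) + (1) − (0) = -4
So the dimensions are [M L⁻⁵ T Θ⁻⁴].

M: 1, L: -5, T: 1, Θ: -4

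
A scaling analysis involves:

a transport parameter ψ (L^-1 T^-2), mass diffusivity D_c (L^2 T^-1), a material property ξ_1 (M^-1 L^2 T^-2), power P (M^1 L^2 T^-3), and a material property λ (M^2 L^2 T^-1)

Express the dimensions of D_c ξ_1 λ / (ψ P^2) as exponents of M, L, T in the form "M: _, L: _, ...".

M: -1, L: 3, T: 4

Collect each base-dimension exponent across the product:
  M: −(0) + (0) + (-1) − 2·(1) + (2) = -1
  L: −(-1) + (2) + (2) − 2·(2) + (2) = 3
  T: −(-2) + (-1) + (-2) − 2·(-3) + (-1) = 4
So the dimensions are [M⁻¹ L³ T⁴].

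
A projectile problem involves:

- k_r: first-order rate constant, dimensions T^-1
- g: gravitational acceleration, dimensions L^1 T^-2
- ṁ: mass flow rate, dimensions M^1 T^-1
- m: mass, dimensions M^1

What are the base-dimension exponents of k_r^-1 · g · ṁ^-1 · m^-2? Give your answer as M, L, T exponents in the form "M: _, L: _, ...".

Collect each base-dimension exponent across the product:
  M: −(0) + (0) − (1) − 2·(1) = -3
  L: −(0) + (1) − (0) − 2·(0) = 1
  T: −(-1) + (-2) − (-1) − 2·(0) = 0
So the dimensions are [M⁻³ L].

M: -3, L: 1, T: 0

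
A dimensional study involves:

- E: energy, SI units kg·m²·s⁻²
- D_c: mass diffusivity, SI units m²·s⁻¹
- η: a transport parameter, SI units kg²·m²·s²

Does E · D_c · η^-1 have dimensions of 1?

no

Sum the exponent of each base dimension across the product:
  M: [E]_M + [D_c]_M − [η]_M = (1) + (0) − (2) = -1
  L: [E]_L + [D_c]_L − [η]_L = (2) + (2) − (2) = 2
  T: [E]_T + [D_c]_T − [η]_T = (-2) + (-1) − (2) = -5
Net dimensions [M⁻¹ L² T⁻⁵] ≠ [1] — not dimensionless.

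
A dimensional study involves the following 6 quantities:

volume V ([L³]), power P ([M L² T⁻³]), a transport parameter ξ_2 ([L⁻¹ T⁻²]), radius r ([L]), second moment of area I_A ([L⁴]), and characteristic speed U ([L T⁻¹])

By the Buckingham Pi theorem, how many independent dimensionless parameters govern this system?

3

There are 6 variables and 3 base dimensions (M, L, T).
The dimension matrix has rank 3.
Independent dimensionless groups: 6 − 3 = 3.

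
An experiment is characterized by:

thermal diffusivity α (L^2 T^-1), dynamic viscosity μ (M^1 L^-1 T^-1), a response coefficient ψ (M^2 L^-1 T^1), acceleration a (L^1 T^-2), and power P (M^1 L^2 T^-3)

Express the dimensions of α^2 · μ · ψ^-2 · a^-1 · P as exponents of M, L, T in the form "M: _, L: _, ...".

Collect each base-dimension exponent across the product:
  M: 2·(0) + (1) − 2·(2) − (0) + (1) = -2
  L: 2·(2) + (-1) − 2·(-1) − (1) + (2) = 6
  T: 2·(-1) + (-1) − 2·(1) − (-2) + (-3) = -6
So the dimensions are [M⁻² L⁶ T⁻⁶].

M: -2, L: 6, T: -6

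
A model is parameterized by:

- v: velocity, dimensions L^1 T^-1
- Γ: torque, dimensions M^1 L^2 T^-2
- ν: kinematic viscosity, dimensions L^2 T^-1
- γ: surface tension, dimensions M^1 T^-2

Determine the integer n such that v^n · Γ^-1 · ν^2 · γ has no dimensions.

-2

Balance the L exponent: (1)·n from v, plus −(2) + 2·(2) + (0) = 2 from the rest, must sum to zero.
n + 2 = 0, so n = -2.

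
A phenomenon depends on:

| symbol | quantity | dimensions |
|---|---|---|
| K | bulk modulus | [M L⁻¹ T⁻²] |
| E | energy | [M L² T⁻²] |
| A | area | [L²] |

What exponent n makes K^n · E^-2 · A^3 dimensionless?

2

Balance the M exponent: (1)·n from K, plus −2·(1) + 3·(0) = -2 from the rest, must sum to zero.
n − 2 = 0, so n = 2.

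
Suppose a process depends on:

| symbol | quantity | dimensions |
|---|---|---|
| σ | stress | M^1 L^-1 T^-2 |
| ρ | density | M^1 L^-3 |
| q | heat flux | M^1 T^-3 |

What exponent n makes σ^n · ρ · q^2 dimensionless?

Balance the M exponent: (1)·n from σ, plus (1) + 2·(1) = 3 from the rest, must sum to zero.
n + 3 = 0, so n = -3.

-3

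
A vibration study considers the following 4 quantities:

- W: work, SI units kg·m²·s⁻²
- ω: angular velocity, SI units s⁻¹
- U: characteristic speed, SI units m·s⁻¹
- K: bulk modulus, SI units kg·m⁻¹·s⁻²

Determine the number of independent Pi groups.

1

There are 4 variables and 3 base dimensions (M, L, T).
The dimension matrix has rank 3.
Independent dimensionless groups: 4 − 3 = 1.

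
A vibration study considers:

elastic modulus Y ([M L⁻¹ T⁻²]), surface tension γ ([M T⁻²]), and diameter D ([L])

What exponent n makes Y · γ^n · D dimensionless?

-1

Balance the M exponent: (1)·n from γ, plus (1) + (0) = 1 from the rest, must sum to zero.
n + 1 = 0, so n = -1.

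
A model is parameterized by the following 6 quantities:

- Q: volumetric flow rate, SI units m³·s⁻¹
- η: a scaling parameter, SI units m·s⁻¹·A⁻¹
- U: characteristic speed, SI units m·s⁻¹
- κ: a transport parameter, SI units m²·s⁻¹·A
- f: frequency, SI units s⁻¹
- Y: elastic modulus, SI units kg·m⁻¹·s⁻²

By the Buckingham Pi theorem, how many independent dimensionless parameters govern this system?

There are 6 variables and 4 base dimensions (M, L, T, I).
The dimension matrix has rank 4.
Independent dimensionless groups: 6 − 4 = 2.

2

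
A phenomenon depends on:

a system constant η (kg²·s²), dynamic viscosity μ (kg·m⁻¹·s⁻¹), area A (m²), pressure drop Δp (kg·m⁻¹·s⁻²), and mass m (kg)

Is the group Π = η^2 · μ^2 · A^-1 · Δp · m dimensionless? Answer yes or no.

Sum the exponent of each base dimension across the product:
  M: 2·[η]_M + 2·[μ]_M − [A]_M + [Δp]_M + [m]_M = 2·(2) + 2·(1) − (0) + (1) + (1) = 8
  L: 2·[η]_L + 2·[μ]_L − [A]_L + [Δp]_L + [m]_L = 2·(0) + 2·(-1) − (2) + (-1) + (0) = -5
  T: 2·[η]_T + 2·[μ]_T − [A]_T + [Δp]_T + [m]_T = 2·(2) + 2·(-1) − (0) + (-2) + (0) = 0
Net dimensions [M⁸ L⁻⁵] ≠ [1] — not dimensionless.

no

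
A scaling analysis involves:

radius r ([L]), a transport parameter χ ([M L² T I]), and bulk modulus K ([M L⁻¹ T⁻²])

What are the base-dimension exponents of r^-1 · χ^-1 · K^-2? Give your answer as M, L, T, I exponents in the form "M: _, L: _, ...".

Collect each base-dimension exponent across the product:
  M: −(0) − (1) − 2·(1) = -3
  L: −(1) − (2) − 2·(-1) = -1
  T: −(0) − (1) − 2·(-2) = 3
  I: −(0) − (1) − 2·(0) = -1
So the dimensions are [M⁻³ L⁻¹ T³ I⁻¹].

M: -3, L: -1, T: 3, I: -1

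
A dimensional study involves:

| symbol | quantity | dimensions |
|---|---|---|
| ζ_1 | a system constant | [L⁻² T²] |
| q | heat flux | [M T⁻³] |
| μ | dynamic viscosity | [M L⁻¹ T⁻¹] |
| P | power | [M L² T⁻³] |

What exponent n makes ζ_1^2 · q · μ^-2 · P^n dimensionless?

1

Balance the M exponent: (1)·n from P, plus 2·(0) + (1) − 2·(1) = -1 from the rest, must sum to zero.
n − 1 = 0, so n = 1.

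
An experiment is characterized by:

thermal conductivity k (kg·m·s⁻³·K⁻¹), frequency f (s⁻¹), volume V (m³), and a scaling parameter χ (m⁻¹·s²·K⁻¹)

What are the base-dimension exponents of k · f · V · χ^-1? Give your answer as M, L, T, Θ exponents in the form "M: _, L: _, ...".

Collect each base-dimension exponent across the product:
  M: (1) + (0) + (0) − (0) = 1
  L: (1) + (0) + (3) − (-1) = 5
  T: (-3) + (-1) + (0) − (2) = -6
  Θ: (-1) + (0) + (0) − (-1) = 0
So the dimensions are [M L⁵ T⁻⁶].

M: 1, L: 5, T: -6, Θ: 0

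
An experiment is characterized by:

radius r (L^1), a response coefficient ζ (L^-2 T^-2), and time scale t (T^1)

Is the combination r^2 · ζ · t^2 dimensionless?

Sum the exponent of each base dimension across the product:
  L: 2·[r]_L + [ζ]_L + 2·[t]_L = 2·(1) + (-2) + 2·(0) = 0
  T: 2·[r]_T + [ζ]_T + 2·[t]_T = 2·(0) + (-2) + 2·(1) = 0
All base exponents vanish — dimensionless.

yes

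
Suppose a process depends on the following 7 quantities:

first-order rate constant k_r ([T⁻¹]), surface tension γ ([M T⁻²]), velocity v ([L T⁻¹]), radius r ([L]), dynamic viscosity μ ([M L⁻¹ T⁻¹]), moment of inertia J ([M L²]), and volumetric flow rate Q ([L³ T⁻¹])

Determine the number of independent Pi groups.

4

There are 7 variables and 3 base dimensions (M, L, T).
The dimension matrix has rank 3.
Independent dimensionless groups: 7 − 3 = 4.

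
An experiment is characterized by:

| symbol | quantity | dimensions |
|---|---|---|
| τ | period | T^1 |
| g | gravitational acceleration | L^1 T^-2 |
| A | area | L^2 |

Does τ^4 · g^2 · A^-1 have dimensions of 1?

Sum the exponent of each base dimension across the product:
  L: 4·[τ]_L + 2·[g]_L − [A]_L = 4·(0) + 2·(1) − (2) = 0
  T: 4·[τ]_T + 2·[g]_T − [A]_T = 4·(1) + 2·(-2) − (0) = 0
All base exponents vanish — dimensionless.

yes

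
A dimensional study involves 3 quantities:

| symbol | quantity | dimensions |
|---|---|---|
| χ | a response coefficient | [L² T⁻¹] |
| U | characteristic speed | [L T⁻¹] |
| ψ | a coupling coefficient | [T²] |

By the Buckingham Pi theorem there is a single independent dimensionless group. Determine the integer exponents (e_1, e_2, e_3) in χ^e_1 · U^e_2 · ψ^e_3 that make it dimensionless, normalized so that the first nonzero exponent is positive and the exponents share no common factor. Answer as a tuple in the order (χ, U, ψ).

L: e_1·(2) + e_2·(1) + e_3·(0) = 0
T: e_1·(-1) + e_2·(-1) + e_3·(2) = 0
Solving this homogeneous linear system for the smallest-integer solution (first nonzero entry positive) gives (2, -4, -1).

(2, -4, -1)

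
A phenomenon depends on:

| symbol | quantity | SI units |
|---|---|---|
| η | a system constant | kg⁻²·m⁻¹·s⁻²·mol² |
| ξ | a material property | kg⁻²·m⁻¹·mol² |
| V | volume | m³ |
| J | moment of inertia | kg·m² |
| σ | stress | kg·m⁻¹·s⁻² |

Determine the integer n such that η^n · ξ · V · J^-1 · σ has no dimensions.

-1

Balance the M exponent: (-2)·n from η, plus (-2) + (0) − (1) + (1) = -2 from the rest, must sum to zero.
-2n − 2 = 0, so n = -1.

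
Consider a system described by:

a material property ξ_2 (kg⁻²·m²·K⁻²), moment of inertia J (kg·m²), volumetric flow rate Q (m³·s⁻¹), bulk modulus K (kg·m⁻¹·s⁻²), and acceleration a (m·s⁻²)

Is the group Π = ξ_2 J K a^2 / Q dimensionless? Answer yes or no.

Sum the exponent of each base dimension across the product:
  M: [ξ_2]_M + [J]_M − [Q]_M + [K]_M + 2·[a]_M = (-2) + (1) − (0) + (1) + 2·(0) = 0
  L: [ξ_2]_L + [J]_L − [Q]_L + [K]_L + 2·[a]_L = (2) + (2) − (3) + (-1) + 2·(1) = 2
  T: [ξ_2]_T + [J]_T − [Q]_T + [K]_T + 2·[a]_T = (0) + (0) − (-1) + (-2) + 2·(-2) = -5
  Θ: [ξ_2]_Θ + [J]_Θ − [Q]_Θ + [K]_Θ + 2·[a]_Θ = (-2) + (0) − (0) + (0) + 2·(0) = -2
Net dimensions [L² T⁻⁵ Θ⁻²] ≠ [1] — not dimensionless.

no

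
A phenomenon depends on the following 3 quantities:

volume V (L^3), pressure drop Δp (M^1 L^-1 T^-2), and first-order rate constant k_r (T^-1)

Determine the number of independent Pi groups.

There are 3 variables and 3 base dimensions (M, L, T).
The dimension matrix has rank 3.
Independent dimensionless groups: 3 − 3 = 0.

0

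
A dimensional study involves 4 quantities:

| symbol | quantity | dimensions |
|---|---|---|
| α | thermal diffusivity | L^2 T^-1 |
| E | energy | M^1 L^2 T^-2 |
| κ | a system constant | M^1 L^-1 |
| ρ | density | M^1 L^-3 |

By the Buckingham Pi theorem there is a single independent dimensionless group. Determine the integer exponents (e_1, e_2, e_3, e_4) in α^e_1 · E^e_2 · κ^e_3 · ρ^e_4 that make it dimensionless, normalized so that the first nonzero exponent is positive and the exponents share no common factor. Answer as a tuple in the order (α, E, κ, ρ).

M: e_1·(0) + e_2·(1) + e_3·(1) + e_4·(1) = 0
L: e_1·(2) + e_2·(2) + e_3·(-1) + e_4·(-3) = 0
T: e_1·(-1) + e_2·(-2) + e_3·(0) + e_4·(0) = 0
Solving this homogeneous linear system for the smallest-integer solution (first nonzero entry positive) gives (4, -2, 1, 1).

(4, -2, 1, 1)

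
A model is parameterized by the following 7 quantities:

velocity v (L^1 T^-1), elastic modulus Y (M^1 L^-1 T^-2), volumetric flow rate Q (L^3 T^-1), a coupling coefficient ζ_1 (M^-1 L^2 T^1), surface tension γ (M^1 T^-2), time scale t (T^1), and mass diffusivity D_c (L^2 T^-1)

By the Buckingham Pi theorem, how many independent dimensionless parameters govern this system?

4

There are 7 variables and 3 base dimensions (M, L, T).
The dimension matrix has rank 3.
Independent dimensionless groups: 7 − 3 = 4.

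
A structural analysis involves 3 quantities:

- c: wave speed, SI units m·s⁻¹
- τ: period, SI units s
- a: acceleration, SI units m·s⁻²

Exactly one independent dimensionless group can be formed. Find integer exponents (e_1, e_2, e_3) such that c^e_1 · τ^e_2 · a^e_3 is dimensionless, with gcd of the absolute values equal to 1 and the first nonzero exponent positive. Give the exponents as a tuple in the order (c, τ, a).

(1, -1, -1)

L: e_1·(1) + e_2·(0) + e_3·(1) = 0
T: e_1·(-1) + e_2·(1) + e_3·(-2) = 0
Solving this homogeneous linear system for the smallest-integer solution (first nonzero entry positive) gives (1, -1, -1).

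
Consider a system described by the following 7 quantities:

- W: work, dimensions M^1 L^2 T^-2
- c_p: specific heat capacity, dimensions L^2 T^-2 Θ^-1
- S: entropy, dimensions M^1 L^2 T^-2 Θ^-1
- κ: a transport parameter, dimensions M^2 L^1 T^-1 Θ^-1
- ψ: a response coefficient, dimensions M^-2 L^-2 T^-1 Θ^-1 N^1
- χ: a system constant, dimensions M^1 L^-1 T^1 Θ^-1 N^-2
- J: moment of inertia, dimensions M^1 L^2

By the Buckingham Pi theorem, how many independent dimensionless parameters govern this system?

2

There are 7 variables and 5 base dimensions (M, L, T, Θ, N).
The dimension matrix has rank 5.
Independent dimensionless groups: 7 − 5 = 2.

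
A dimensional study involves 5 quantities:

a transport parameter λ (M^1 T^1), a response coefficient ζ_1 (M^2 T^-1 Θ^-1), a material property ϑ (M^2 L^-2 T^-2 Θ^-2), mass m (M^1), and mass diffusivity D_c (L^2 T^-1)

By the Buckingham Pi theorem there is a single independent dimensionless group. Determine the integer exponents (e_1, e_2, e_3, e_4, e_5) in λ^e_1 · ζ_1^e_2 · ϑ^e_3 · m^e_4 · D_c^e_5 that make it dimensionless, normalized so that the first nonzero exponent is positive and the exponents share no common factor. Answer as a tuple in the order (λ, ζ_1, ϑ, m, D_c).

(1, -2, 1, 1, 1)

M: e_1·(1) + e_2·(2) + e_3·(2) + e_4·(1) + e_5·(0) = 0
L: e_1·(0) + e_2·(0) + e_3·(-2) + e_4·(0) + e_5·(2) = 0
T: e_1·(1) + e_2·(-1) + e_3·(-2) + e_4·(0) + e_5·(-1) = 0
Θ: e_1·(0) + e_2·(-1) + e_3·(-2) + e_4·(0) + e_5·(0) = 0
Solving this homogeneous linear system for the smallest-integer solution (first nonzero entry positive) gives (1, -2, 1, 1, 1).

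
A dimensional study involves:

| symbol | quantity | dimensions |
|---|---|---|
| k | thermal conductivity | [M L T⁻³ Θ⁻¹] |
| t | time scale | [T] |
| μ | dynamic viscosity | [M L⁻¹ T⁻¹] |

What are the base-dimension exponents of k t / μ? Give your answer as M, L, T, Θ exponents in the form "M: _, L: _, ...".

M: 0, L: 2, T: -1, Θ: -1

Collect each base-dimension exponent across the product:
  M: (1) + (0) − (1) = 0
  L: (1) + (0) − (-1) = 2
  T: (-3) + (1) − (-1) = -1
  Θ: (-1) + (0) − (0) = -1
So the dimensions are [L² T⁻¹ Θ⁻¹].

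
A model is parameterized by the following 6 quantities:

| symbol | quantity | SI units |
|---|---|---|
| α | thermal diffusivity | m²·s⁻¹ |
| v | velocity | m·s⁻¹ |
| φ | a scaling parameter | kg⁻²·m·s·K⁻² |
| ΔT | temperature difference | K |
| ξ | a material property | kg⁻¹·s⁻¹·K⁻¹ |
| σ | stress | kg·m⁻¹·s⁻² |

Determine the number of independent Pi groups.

2

There are 6 variables and 4 base dimensions (M, L, T, Θ).
The dimension matrix has rank 4.
Independent dimensionless groups: 6 − 4 = 2.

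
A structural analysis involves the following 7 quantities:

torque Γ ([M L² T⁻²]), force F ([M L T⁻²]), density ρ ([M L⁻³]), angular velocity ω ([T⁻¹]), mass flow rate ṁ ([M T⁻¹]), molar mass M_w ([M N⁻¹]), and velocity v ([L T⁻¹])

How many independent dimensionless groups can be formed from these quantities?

There are 7 variables and 4 base dimensions (M, L, T, N).
The dimension matrix has rank 4.
Independent dimensionless groups: 7 − 4 = 3.

3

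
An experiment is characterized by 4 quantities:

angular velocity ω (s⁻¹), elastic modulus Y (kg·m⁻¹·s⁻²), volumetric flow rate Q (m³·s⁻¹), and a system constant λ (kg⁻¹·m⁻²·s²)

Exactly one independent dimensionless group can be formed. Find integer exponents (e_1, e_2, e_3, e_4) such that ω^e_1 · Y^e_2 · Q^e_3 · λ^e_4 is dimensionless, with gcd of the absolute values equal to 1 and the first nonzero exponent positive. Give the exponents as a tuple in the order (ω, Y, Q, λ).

(1, -1, -1, -1)

M: e_1·(0) + e_2·(1) + e_3·(0) + e_4·(-1) = 0
L: e_1·(0) + e_2·(-1) + e_3·(3) + e_4·(-2) = 0
T: e_1·(-1) + e_2·(-2) + e_3·(-1) + e_4·(2) = 0
Solving this homogeneous linear system for the smallest-integer solution (first nonzero entry positive) gives (1, -1, -1, -1).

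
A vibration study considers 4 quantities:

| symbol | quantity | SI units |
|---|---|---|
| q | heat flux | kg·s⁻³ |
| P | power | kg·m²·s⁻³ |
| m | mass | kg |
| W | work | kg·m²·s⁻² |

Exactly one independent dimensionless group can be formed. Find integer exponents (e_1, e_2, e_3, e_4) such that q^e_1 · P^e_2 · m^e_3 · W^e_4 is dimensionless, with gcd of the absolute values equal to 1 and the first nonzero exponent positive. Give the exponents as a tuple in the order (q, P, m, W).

M: e_1·(1) + e_2·(1) + e_3·(1) + e_4·(1) = 0
L: e_1·(0) + e_2·(2) + e_3·(0) + e_4·(2) = 0
T: e_1·(-3) + e_2·(-3) + e_3·(0) + e_4·(-2) = 0
Solving this homogeneous linear system for the smallest-integer solution (first nonzero entry positive) gives (1, -3, -1, 3).

(1, -3, -1, 3)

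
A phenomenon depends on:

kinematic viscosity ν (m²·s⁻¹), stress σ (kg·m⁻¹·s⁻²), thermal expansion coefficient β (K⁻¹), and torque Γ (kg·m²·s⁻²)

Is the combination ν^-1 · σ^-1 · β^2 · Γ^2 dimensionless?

Sum the exponent of each base dimension across the product:
  M: −[ν]_M − [σ]_M + 2·[β]_M + 2·[Γ]_M = −(0) − (1) + 2·(0) + 2·(1) = 1
  L: −[ν]_L − [σ]_L + 2·[β]_L + 2·[Γ]_L = −(2) − (-1) + 2·(0) + 2·(2) = 3
  T: −[ν]_T − [σ]_T + 2·[β]_T + 2·[Γ]_T = −(-1) − (-2) + 2·(0) + 2·(-2) = -1
  Θ: −[ν]_Θ − [σ]_Θ + 2·[β]_Θ + 2·[Γ]_Θ = −(0) − (0) + 2·(-1) + 2·(0) = -2
Net dimensions [M L³ T⁻¹ Θ⁻²] ≠ [1] — not dimensionless.

no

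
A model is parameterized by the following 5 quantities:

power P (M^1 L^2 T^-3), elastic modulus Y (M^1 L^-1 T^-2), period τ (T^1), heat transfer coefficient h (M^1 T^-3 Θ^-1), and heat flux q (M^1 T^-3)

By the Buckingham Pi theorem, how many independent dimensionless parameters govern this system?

1

There are 5 variables and 4 base dimensions (M, L, T, Θ).
The dimension matrix has rank 4.
Independent dimensionless groups: 5 − 4 = 1.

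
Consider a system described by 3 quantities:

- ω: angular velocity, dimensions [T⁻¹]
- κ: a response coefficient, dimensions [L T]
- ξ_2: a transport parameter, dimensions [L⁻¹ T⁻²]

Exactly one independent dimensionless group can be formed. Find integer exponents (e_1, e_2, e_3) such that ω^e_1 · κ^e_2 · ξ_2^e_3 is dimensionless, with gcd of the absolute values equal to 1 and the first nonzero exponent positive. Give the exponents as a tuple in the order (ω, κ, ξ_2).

(1, -1, -1)

L: e_1·(0) + e_2·(1) + e_3·(-1) = 0
T: e_1·(-1) + e_2·(1) + e_3·(-2) = 0
Solving this homogeneous linear system for the smallest-integer solution (first nonzero entry positive) gives (1, -1, -1).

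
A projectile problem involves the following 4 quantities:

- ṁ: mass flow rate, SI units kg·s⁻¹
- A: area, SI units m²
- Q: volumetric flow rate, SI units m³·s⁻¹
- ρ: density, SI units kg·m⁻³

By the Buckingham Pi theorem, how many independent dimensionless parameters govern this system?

1

There are 4 variables and 3 base dimensions (M, L, T).
The dimension matrix has rank 3.
Independent dimensionless groups: 4 − 3 = 1.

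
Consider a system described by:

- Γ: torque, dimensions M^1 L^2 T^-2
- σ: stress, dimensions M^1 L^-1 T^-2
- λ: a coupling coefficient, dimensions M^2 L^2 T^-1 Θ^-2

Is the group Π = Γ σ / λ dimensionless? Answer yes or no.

Sum the exponent of each base dimension across the product:
  M: [Γ]_M + [σ]_M − [λ]_M = (1) + (1) − (2) = 0
  L: [Γ]_L + [σ]_L − [λ]_L = (2) + (-1) − (2) = -1
  T: [Γ]_T + [σ]_T − [λ]_T = (-2) + (-2) − (-1) = -3
  Θ: [Γ]_Θ + [σ]_Θ − [λ]_Θ = (0) + (0) − (-2) = 2
Net dimensions [L⁻¹ T⁻³ Θ²] ≠ [1] — not dimensionless.

no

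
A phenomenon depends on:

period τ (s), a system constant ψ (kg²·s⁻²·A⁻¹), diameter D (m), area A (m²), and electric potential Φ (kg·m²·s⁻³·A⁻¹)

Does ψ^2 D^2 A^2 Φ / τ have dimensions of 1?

no

Sum the exponent of each base dimension across the product:
  M: −[τ]_M + 2·[ψ]_M + 2·[D]_M + 2·[A]_M + [Φ]_M = −(0) + 2·(2) + 2·(0) + 2·(0) + (1) = 5
  L: −[τ]_L + 2·[ψ]_L + 2·[D]_L + 2·[A]_L + [Φ]_L = −(0) + 2·(0) + 2·(1) + 2·(2) + (2) = 8
  T: −[τ]_T + 2·[ψ]_T + 2·[D]_T + 2·[A]_T + [Φ]_T = −(1) + 2·(-2) + 2·(0) + 2·(0) + (-3) = -8
  I: −[τ]_I + 2·[ψ]_I + 2·[D]_I + 2·[A]_I + [Φ]_I = −(0) + 2·(-1) + 2·(0) + 2·(0) + (-1) = -3
Net dimensions [M⁵ L⁸ T⁻⁸ I⁻³] ≠ [1] — not dimensionless.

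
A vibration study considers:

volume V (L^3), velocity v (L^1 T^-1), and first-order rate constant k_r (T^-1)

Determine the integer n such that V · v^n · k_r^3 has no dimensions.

Balance the L exponent: (1)·n from v, plus (3) + 3·(0) = 3 from the rest, must sum to zero.
n + 3 = 0, so n = -3.

-3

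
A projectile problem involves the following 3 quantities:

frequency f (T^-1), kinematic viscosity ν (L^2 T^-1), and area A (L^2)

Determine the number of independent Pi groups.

1

There are 3 variables and 2 base dimensions (L, T).
The dimension matrix has rank 2.
Independent dimensionless groups: 3 − 2 = 1.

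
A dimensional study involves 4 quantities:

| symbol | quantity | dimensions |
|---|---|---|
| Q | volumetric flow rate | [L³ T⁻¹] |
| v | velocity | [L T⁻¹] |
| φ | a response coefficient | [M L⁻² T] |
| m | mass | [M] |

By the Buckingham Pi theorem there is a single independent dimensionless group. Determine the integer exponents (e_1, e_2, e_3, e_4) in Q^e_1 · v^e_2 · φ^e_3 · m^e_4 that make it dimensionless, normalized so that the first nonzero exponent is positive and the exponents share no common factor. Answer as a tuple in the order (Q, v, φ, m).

(1, 1, 2, -2)

M: e_1·(0) + e_2·(0) + e_3·(1) + e_4·(1) = 0
L: e_1·(3) + e_2·(1) + e_3·(-2) + e_4·(0) = 0
T: e_1·(-1) + e_2·(-1) + e_3·(1) + e_4·(0) = 0
Solving this homogeneous linear system for the smallest-integer solution (first nonzero entry positive) gives (1, 1, 2, -2).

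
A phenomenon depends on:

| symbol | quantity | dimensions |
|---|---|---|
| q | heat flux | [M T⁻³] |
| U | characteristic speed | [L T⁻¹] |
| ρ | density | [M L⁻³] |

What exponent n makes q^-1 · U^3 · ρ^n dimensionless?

1

Balance the M exponent: (1)·n from ρ, plus −(1) + 3·(0) = -1 from the rest, must sum to zero.
n − 1 = 0, so n = 1.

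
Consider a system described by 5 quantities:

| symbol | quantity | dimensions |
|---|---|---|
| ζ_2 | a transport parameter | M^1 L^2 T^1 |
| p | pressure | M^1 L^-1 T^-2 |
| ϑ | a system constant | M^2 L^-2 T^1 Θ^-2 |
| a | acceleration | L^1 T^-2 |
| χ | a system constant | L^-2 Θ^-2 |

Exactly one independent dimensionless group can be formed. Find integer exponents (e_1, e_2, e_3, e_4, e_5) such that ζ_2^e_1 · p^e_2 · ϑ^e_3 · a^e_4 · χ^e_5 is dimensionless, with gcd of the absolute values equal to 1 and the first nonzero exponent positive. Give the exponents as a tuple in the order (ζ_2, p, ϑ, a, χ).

(1, 1, -1, -1, 1)

M: e_1·(1) + e_2·(1) + e_3·(2) + e_4·(0) + e_5·(0) = 0
L: e_1·(2) + e_2·(-1) + e_3·(-2) + e_4·(1) + e_5·(-2) = 0
T: e_1·(1) + e_2·(-2) + e_3·(1) + e_4·(-2) + e_5·(0) = 0
Θ: e_1·(0) + e_2·(0) + e_3·(-2) + e_4·(0) + e_5·(-2) = 0
Solving this homogeneous linear system for the smallest-integer solution (first nonzero entry positive) gives (1, 1, -1, -1, 1).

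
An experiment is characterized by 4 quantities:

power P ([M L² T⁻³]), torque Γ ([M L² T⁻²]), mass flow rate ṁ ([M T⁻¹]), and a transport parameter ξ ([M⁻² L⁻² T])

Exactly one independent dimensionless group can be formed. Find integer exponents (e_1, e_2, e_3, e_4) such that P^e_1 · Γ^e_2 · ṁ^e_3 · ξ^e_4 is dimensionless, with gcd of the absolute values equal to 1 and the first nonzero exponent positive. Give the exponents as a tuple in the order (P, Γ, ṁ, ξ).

M: e_1·(1) + e_2·(1) + e_3·(1) + e_4·(-2) = 0
L: e_1·(2) + e_2·(2) + e_3·(0) + e_4·(-2) = 0
T: e_1·(-3) + e_2·(-2) + e_3·(-1) + e_4·(1) = 0
Solving this homogeneous linear system for the smallest-integer solution (first nonzero entry positive) gives (2, -3, -1, -1).

(2, -3, -1, -1)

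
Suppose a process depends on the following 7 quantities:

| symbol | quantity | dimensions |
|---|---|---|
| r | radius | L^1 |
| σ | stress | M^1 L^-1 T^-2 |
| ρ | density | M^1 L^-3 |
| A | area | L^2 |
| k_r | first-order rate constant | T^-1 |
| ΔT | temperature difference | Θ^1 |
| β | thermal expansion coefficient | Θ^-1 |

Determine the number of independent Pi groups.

3

There are 7 variables and 4 base dimensions (M, L, T, Θ).
The dimension matrix has rank 4.
Independent dimensionless groups: 7 − 4 = 3.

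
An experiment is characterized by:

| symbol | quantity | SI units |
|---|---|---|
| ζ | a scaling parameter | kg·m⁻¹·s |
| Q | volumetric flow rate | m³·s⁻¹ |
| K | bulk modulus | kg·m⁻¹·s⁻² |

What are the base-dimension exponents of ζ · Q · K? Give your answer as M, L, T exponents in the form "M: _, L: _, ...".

M: 2, L: 1, T: -2

Collect each base-dimension exponent across the product:
  M: (1) + (0) + (1) = 2
  L: (-1) + (3) + (-1) = 1
  T: (1) + (-1) + (-2) = -2
So the dimensions are [M² L T⁻²].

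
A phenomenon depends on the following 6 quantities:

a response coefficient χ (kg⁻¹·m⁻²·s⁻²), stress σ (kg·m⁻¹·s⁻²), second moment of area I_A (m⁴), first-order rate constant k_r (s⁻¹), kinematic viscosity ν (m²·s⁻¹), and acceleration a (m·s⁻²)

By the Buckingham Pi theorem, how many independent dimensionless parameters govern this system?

There are 6 variables and 3 base dimensions (M, L, T).
The dimension matrix has rank 3.
Independent dimensionless groups: 6 − 3 = 3.

3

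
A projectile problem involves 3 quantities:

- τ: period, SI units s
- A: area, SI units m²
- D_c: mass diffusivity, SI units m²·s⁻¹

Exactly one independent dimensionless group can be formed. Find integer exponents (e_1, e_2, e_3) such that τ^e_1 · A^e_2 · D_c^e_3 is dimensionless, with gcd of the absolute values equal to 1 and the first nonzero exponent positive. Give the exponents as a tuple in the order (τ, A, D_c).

L: e_1·(0) + e_2·(2) + e_3·(2) = 0
T: e_1·(1) + e_2·(0) + e_3·(-1) = 0
Solving this homogeneous linear system for the smallest-integer solution (first nonzero entry positive) gives (1, -1, 1).

(1, -1, 1)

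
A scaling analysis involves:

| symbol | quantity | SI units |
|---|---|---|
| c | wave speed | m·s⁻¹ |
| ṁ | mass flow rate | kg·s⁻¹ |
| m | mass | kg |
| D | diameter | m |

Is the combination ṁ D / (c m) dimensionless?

yes

Sum the exponent of each base dimension across the product:
  M: −[c]_M + [ṁ]_M − [m]_M + [D]_M = −(0) + (1) − (1) + (0) = 0
  L: −[c]_L + [ṁ]_L − [m]_L + [D]_L = −(1) + (0) − (0) + (1) = 0
  T: −[c]_T + [ṁ]_T − [m]_T + [D]_T = −(-1) + (-1) − (0) + (0) = 0
  N: −[c]_N + [ṁ]_N − [m]_N + [D]_N = −(0) + (0) − (0) + (0) = 0
All base exponents vanish — dimensionless.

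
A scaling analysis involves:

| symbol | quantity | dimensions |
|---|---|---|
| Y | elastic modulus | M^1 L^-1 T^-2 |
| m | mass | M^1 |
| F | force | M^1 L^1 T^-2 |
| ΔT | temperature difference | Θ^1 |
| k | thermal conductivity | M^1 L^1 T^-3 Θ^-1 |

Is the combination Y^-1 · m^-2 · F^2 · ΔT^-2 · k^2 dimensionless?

no

Sum the exponent of each base dimension across the product:
  M: −[Y]_M − 2·[m]_M + 2·[F]_M − 2·[ΔT]_M + 2·[k]_M = −(1) − 2·(1) + 2·(1) − 2·(0) + 2·(1) = 1
  L: −[Y]_L − 2·[m]_L + 2·[F]_L − 2·[ΔT]_L + 2·[k]_L = −(-1) − 2·(0) + 2·(1) − 2·(0) + 2·(1) = 5
  T: −[Y]_T − 2·[m]_T + 2·[F]_T − 2·[ΔT]_T + 2·[k]_T = −(-2) − 2·(0) + 2·(-2) − 2·(0) + 2·(-3) = -8
  Θ: −[Y]_Θ − 2·[m]_Θ + 2·[F]_Θ − 2·[ΔT]_Θ + 2·[k]_Θ = −(0) − 2·(0) + 2·(0) − 2·(1) + 2·(-1) = -4
Net dimensions [M L⁵ T⁻⁸ Θ⁻⁴] ≠ [1] — not dimensionless.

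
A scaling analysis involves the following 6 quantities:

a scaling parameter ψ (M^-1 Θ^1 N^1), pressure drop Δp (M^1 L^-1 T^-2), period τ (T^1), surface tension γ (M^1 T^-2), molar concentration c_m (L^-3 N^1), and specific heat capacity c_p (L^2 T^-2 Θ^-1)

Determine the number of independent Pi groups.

1

There are 6 variables and 5 base dimensions (M, L, T, Θ, N).
The dimension matrix has rank 5.
Independent dimensionless groups: 6 − 5 = 1.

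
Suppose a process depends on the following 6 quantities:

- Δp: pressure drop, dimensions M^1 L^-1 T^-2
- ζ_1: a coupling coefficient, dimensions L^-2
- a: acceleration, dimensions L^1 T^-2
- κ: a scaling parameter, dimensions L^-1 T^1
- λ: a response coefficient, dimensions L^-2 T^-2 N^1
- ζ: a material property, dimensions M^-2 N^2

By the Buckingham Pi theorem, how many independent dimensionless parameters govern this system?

There are 6 variables and 4 base dimensions (M, L, T, N).
The dimension matrix has rank 4.
Independent dimensionless groups: 6 − 4 = 2.

2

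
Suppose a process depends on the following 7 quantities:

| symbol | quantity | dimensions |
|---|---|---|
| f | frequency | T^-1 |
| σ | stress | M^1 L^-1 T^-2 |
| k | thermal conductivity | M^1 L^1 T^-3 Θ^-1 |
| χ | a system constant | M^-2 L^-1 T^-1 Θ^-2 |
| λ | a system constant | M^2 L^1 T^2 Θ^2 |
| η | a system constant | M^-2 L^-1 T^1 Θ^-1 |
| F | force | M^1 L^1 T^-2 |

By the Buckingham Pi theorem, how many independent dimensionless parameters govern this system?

There are 7 variables and 4 base dimensions (M, L, T, Θ).
The dimension matrix has rank 4.
Independent dimensionless groups: 7 − 4 = 3.

3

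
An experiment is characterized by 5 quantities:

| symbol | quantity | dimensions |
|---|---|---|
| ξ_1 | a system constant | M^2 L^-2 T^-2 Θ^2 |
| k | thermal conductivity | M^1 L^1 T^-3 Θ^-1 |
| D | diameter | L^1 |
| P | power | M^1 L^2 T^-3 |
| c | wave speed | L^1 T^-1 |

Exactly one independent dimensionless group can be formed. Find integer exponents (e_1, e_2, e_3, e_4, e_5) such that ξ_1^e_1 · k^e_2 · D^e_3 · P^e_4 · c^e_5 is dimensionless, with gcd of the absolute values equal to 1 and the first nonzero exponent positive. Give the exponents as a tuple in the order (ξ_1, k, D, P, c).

M: e_1·(2) + e_2·(1) + e_3·(0) + e_4·(1) + e_5·(0) = 0
L: e_1·(-2) + e_2·(1) + e_3·(1) + e_4·(2) + e_5·(1) = 0
T: e_1·(-2) + e_2·(-3) + e_3·(0) + e_4·(-3) + e_5·(-1) = 0
Θ: e_1·(2) + e_2·(-1) + e_3·(0) + e_4·(0) + e_5·(0) = 0
Solving this homogeneous linear system for the smallest-integer solution (first nonzero entry positive) gives (1, 2, 4, -4, 4).

(1, 2, 4, -4, 4)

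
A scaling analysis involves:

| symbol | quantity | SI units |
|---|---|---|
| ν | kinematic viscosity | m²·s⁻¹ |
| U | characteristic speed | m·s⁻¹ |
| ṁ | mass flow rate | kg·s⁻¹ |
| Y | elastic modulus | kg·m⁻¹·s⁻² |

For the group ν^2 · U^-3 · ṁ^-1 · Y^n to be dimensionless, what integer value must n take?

1

Balance the M exponent: (1)·n from Y, plus 2·(0) − 3·(0) − (1) = -1 from the rest, must sum to zero.
n − 1 = 0, so n = 1.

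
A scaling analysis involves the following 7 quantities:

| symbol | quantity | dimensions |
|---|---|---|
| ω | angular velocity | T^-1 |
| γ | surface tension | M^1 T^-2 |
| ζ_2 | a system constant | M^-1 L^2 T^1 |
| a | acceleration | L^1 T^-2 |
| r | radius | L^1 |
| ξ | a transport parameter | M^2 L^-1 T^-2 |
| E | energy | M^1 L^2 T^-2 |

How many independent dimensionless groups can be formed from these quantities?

There are 7 variables and 3 base dimensions (M, L, T).
The dimension matrix has rank 3.
Independent dimensionless groups: 7 − 3 = 4.

4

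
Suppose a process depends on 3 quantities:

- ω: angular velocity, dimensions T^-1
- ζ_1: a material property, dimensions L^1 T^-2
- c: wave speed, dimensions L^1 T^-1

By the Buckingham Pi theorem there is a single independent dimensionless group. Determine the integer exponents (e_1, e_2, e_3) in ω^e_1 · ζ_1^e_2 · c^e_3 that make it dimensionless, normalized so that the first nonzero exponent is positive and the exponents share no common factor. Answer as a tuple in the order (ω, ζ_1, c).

(1, -1, 1)

L: e_1·(0) + e_2·(1) + e_3·(1) = 0
T: e_1·(-1) + e_2·(-2) + e_3·(-1) = 0
Solving this homogeneous linear system for the smallest-integer solution (first nonzero entry positive) gives (1, -1, 1).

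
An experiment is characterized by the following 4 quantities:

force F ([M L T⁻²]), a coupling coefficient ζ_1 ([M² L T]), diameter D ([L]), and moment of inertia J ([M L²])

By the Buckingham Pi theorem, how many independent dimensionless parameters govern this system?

There are 4 variables and 3 base dimensions (M, L, T).
The dimension matrix has rank 3.
Independent dimensionless groups: 4 − 3 = 1.

1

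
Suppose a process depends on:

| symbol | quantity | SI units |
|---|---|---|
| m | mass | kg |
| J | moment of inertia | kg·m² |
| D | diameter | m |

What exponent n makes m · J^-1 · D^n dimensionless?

Balance the L exponent: (1)·n from D, plus (0) − (2) = -2 from the rest, must sum to zero.
n − 2 = 0, so n = 2.

2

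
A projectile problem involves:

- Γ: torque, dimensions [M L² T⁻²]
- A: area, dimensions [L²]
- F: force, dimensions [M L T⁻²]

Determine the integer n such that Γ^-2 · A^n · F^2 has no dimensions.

Balance the L exponent: (2)·n from A, plus −2·(2) + 2·(1) = -2 from the rest, must sum to zero.
2n − 2 = 0, so n = 1.

1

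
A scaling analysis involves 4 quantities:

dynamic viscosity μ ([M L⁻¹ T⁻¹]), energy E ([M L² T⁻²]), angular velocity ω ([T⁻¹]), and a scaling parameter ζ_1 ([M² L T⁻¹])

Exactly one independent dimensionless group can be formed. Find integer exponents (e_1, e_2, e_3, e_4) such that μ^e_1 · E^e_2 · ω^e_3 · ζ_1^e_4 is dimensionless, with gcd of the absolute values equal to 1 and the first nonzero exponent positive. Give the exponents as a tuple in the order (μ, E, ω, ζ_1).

M: e_1·(1) + e_2·(1) + e_3·(0) + e_4·(2) = 0
L: e_1·(-1) + e_2·(2) + e_3·(0) + e_4·(1) = 0
T: e_1·(-1) + e_2·(-2) + e_3·(-1) + e_4·(-1) = 0
Solving this homogeneous linear system for the smallest-integer solution (first nonzero entry positive) gives (1, 1, -2, -1).

(1, 1, -2, -1)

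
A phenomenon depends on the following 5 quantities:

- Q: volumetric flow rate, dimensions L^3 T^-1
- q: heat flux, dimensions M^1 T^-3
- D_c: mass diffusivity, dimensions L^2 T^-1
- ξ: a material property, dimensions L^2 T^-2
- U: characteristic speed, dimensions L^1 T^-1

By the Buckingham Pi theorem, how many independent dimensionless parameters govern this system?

There are 5 variables and 3 base dimensions (M, L, T).
The dimension matrix has rank 3.
Independent dimensionless groups: 5 − 3 = 2.

2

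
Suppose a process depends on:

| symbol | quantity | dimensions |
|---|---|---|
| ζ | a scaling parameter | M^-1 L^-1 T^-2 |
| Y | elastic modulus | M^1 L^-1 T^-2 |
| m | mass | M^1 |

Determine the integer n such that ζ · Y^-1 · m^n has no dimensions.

2

Balance the M exponent: (1)·n from m, plus (-1) − (1) = -2 from the rest, must sum to zero.
n − 2 = 0, so n = 2.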